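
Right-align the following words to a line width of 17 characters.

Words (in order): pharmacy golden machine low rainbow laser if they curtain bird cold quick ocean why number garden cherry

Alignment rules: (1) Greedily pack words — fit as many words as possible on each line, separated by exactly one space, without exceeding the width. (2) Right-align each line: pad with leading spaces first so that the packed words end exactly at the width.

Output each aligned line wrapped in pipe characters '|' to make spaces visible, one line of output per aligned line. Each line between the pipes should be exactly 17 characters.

Line 1: ['pharmacy', 'golden'] (min_width=15, slack=2)
Line 2: ['machine', 'low'] (min_width=11, slack=6)
Line 3: ['rainbow', 'laser', 'if'] (min_width=16, slack=1)
Line 4: ['they', 'curtain', 'bird'] (min_width=17, slack=0)
Line 5: ['cold', 'quick', 'ocean'] (min_width=16, slack=1)
Line 6: ['why', 'number', 'garden'] (min_width=17, slack=0)
Line 7: ['cherry'] (min_width=6, slack=11)

Answer: |  pharmacy golden|
|      machine low|
| rainbow laser if|
|they curtain bird|
| cold quick ocean|
|why number garden|
|           cherry|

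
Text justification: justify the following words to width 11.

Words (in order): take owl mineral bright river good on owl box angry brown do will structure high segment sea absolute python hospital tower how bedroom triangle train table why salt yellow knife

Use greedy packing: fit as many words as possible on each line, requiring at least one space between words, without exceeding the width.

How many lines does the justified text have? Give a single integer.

Answer: 20

Derivation:
Line 1: ['take', 'owl'] (min_width=8, slack=3)
Line 2: ['mineral'] (min_width=7, slack=4)
Line 3: ['bright'] (min_width=6, slack=5)
Line 4: ['river', 'good'] (min_width=10, slack=1)
Line 5: ['on', 'owl', 'box'] (min_width=10, slack=1)
Line 6: ['angry', 'brown'] (min_width=11, slack=0)
Line 7: ['do', 'will'] (min_width=7, slack=4)
Line 8: ['structure'] (min_width=9, slack=2)
Line 9: ['high'] (min_width=4, slack=7)
Line 10: ['segment', 'sea'] (min_width=11, slack=0)
Line 11: ['absolute'] (min_width=8, slack=3)
Line 12: ['python'] (min_width=6, slack=5)
Line 13: ['hospital'] (min_width=8, slack=3)
Line 14: ['tower', 'how'] (min_width=9, slack=2)
Line 15: ['bedroom'] (min_width=7, slack=4)
Line 16: ['triangle'] (min_width=8, slack=3)
Line 17: ['train', 'table'] (min_width=11, slack=0)
Line 18: ['why', 'salt'] (min_width=8, slack=3)
Line 19: ['yellow'] (min_width=6, slack=5)
Line 20: ['knife'] (min_width=5, slack=6)
Total lines: 20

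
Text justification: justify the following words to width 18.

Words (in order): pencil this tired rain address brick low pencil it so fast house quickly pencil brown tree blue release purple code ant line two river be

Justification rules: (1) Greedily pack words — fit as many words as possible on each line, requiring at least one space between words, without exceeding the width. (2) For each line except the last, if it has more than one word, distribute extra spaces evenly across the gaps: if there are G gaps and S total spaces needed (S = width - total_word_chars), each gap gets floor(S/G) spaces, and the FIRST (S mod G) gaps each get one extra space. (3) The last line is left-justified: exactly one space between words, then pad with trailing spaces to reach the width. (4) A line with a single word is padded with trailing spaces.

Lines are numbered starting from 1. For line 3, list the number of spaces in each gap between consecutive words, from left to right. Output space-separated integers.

Line 1: ['pencil', 'this', 'tired'] (min_width=17, slack=1)
Line 2: ['rain', 'address', 'brick'] (min_width=18, slack=0)
Line 3: ['low', 'pencil', 'it', 'so'] (min_width=16, slack=2)
Line 4: ['fast', 'house', 'quickly'] (min_width=18, slack=0)
Line 5: ['pencil', 'brown', 'tree'] (min_width=17, slack=1)
Line 6: ['blue', 'release'] (min_width=12, slack=6)
Line 7: ['purple', 'code', 'ant'] (min_width=15, slack=3)
Line 8: ['line', 'two', 'river', 'be'] (min_width=17, slack=1)

Answer: 2 2 1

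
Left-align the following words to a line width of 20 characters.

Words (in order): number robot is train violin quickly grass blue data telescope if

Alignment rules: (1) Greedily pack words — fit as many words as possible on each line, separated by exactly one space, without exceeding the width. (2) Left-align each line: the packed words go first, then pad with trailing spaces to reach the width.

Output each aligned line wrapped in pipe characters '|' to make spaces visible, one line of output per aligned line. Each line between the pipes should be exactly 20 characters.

Answer: |number robot is     |
|train violin quickly|
|grass blue data     |
|telescope if        |

Derivation:
Line 1: ['number', 'robot', 'is'] (min_width=15, slack=5)
Line 2: ['train', 'violin', 'quickly'] (min_width=20, slack=0)
Line 3: ['grass', 'blue', 'data'] (min_width=15, slack=5)
Line 4: ['telescope', 'if'] (min_width=12, slack=8)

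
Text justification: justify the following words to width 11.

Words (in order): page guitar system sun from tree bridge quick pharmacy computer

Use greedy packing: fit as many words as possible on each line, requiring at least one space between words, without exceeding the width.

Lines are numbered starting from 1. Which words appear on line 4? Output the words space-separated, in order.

Line 1: ['page', 'guitar'] (min_width=11, slack=0)
Line 2: ['system', 'sun'] (min_width=10, slack=1)
Line 3: ['from', 'tree'] (min_width=9, slack=2)
Line 4: ['bridge'] (min_width=6, slack=5)
Line 5: ['quick'] (min_width=5, slack=6)
Line 6: ['pharmacy'] (min_width=8, slack=3)
Line 7: ['computer'] (min_width=8, slack=3)

Answer: bridge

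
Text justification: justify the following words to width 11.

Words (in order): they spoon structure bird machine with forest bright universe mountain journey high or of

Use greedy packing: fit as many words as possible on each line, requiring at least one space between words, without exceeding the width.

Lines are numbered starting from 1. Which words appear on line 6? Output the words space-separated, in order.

Line 1: ['they', 'spoon'] (min_width=10, slack=1)
Line 2: ['structure'] (min_width=9, slack=2)
Line 3: ['bird'] (min_width=4, slack=7)
Line 4: ['machine'] (min_width=7, slack=4)
Line 5: ['with', 'forest'] (min_width=11, slack=0)
Line 6: ['bright'] (min_width=6, slack=5)
Line 7: ['universe'] (min_width=8, slack=3)
Line 8: ['mountain'] (min_width=8, slack=3)
Line 9: ['journey'] (min_width=7, slack=4)
Line 10: ['high', 'or', 'of'] (min_width=10, slack=1)

Answer: bright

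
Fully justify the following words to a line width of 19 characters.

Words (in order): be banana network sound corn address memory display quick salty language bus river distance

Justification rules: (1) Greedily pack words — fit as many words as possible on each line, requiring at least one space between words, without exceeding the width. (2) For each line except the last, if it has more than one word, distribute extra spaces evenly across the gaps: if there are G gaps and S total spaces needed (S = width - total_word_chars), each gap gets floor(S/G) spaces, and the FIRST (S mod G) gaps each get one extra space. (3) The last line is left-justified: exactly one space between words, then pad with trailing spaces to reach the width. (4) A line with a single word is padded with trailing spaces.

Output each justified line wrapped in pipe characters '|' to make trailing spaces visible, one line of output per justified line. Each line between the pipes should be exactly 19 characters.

Line 1: ['be', 'banana', 'network'] (min_width=17, slack=2)
Line 2: ['sound', 'corn', 'address'] (min_width=18, slack=1)
Line 3: ['memory', 'display'] (min_width=14, slack=5)
Line 4: ['quick', 'salty'] (min_width=11, slack=8)
Line 5: ['language', 'bus', 'river'] (min_width=18, slack=1)
Line 6: ['distance'] (min_width=8, slack=11)

Answer: |be  banana  network|
|sound  corn address|
|memory      display|
|quick         salty|
|language  bus river|
|distance           |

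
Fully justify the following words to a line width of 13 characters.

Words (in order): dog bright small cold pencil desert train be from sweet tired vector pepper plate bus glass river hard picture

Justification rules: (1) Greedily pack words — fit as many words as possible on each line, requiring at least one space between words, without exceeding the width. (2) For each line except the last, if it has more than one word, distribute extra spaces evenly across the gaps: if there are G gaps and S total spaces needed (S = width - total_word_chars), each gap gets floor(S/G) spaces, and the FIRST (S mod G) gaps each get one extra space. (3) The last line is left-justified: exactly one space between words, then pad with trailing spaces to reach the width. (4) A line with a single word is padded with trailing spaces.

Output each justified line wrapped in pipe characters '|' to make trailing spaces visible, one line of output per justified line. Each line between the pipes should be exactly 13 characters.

Answer: |dog    bright|
|small    cold|
|pencil desert|
|train be from|
|sweet   tired|
|vector pepper|
|plate     bus|
|glass   river|
|hard picture |

Derivation:
Line 1: ['dog', 'bright'] (min_width=10, slack=3)
Line 2: ['small', 'cold'] (min_width=10, slack=3)
Line 3: ['pencil', 'desert'] (min_width=13, slack=0)
Line 4: ['train', 'be', 'from'] (min_width=13, slack=0)
Line 5: ['sweet', 'tired'] (min_width=11, slack=2)
Line 6: ['vector', 'pepper'] (min_width=13, slack=0)
Line 7: ['plate', 'bus'] (min_width=9, slack=4)
Line 8: ['glass', 'river'] (min_width=11, slack=2)
Line 9: ['hard', 'picture'] (min_width=12, slack=1)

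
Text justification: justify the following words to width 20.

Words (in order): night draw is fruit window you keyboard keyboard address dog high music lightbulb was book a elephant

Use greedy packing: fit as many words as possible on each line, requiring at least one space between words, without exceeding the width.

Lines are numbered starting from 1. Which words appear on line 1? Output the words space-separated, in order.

Line 1: ['night', 'draw', 'is', 'fruit'] (min_width=19, slack=1)
Line 2: ['window', 'you', 'keyboard'] (min_width=19, slack=1)
Line 3: ['keyboard', 'address', 'dog'] (min_width=20, slack=0)
Line 4: ['high', 'music', 'lightbulb'] (min_width=20, slack=0)
Line 5: ['was', 'book', 'a', 'elephant'] (min_width=19, slack=1)

Answer: night draw is fruit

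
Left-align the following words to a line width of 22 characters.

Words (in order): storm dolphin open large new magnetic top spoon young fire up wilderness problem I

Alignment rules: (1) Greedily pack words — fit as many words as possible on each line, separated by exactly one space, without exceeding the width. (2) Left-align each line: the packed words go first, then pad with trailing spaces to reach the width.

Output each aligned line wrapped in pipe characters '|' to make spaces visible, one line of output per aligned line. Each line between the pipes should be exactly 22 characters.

Line 1: ['storm', 'dolphin', 'open'] (min_width=18, slack=4)
Line 2: ['large', 'new', 'magnetic', 'top'] (min_width=22, slack=0)
Line 3: ['spoon', 'young', 'fire', 'up'] (min_width=19, slack=3)
Line 4: ['wilderness', 'problem', 'I'] (min_width=20, slack=2)

Answer: |storm dolphin open    |
|large new magnetic top|
|spoon young fire up   |
|wilderness problem I  |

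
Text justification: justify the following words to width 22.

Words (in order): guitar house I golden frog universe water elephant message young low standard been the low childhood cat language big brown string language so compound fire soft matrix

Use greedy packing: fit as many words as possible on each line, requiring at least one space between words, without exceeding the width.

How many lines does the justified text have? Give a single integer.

Answer: 9

Derivation:
Line 1: ['guitar', 'house', 'I', 'golden'] (min_width=21, slack=1)
Line 2: ['frog', 'universe', 'water'] (min_width=19, slack=3)
Line 3: ['elephant', 'message', 'young'] (min_width=22, slack=0)
Line 4: ['low', 'standard', 'been', 'the'] (min_width=21, slack=1)
Line 5: ['low', 'childhood', 'cat'] (min_width=17, slack=5)
Line 6: ['language', 'big', 'brown'] (min_width=18, slack=4)
Line 7: ['string', 'language', 'so'] (min_width=18, slack=4)
Line 8: ['compound', 'fire', 'soft'] (min_width=18, slack=4)
Line 9: ['matrix'] (min_width=6, slack=16)
Total lines: 9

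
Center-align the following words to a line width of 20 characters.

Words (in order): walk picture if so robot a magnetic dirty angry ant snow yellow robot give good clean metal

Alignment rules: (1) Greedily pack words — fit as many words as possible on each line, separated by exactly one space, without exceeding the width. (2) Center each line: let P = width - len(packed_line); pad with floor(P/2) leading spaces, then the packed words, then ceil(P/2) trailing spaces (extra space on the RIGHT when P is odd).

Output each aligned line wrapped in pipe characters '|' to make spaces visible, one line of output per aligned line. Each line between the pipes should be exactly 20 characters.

Line 1: ['walk', 'picture', 'if', 'so'] (min_width=18, slack=2)
Line 2: ['robot', 'a', 'magnetic'] (min_width=16, slack=4)
Line 3: ['dirty', 'angry', 'ant', 'snow'] (min_width=20, slack=0)
Line 4: ['yellow', 'robot', 'give'] (min_width=17, slack=3)
Line 5: ['good', 'clean', 'metal'] (min_width=16, slack=4)

Answer: | walk picture if so |
|  robot a magnetic  |
|dirty angry ant snow|
| yellow robot give  |
|  good clean metal  |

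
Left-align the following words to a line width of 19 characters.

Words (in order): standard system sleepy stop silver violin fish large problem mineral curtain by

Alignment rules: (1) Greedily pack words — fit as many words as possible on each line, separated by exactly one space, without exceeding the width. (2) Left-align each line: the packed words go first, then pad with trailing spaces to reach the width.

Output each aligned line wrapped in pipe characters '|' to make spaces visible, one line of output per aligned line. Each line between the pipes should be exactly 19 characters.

Answer: |standard system    |
|sleepy stop silver |
|violin fish large  |
|problem mineral    |
|curtain by         |

Derivation:
Line 1: ['standard', 'system'] (min_width=15, slack=4)
Line 2: ['sleepy', 'stop', 'silver'] (min_width=18, slack=1)
Line 3: ['violin', 'fish', 'large'] (min_width=17, slack=2)
Line 4: ['problem', 'mineral'] (min_width=15, slack=4)
Line 5: ['curtain', 'by'] (min_width=10, slack=9)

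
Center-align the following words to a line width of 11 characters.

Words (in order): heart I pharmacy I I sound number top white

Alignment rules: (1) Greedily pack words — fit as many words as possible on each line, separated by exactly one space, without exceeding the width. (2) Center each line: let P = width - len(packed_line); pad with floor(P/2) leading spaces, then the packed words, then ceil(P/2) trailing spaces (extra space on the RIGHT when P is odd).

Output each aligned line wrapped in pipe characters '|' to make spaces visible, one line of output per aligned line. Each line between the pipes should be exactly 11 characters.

Line 1: ['heart', 'I'] (min_width=7, slack=4)
Line 2: ['pharmacy', 'I'] (min_width=10, slack=1)
Line 3: ['I', 'sound'] (min_width=7, slack=4)
Line 4: ['number', 'top'] (min_width=10, slack=1)
Line 5: ['white'] (min_width=5, slack=6)

Answer: |  heart I  |
|pharmacy I |
|  I sound  |
|number top |
|   white   |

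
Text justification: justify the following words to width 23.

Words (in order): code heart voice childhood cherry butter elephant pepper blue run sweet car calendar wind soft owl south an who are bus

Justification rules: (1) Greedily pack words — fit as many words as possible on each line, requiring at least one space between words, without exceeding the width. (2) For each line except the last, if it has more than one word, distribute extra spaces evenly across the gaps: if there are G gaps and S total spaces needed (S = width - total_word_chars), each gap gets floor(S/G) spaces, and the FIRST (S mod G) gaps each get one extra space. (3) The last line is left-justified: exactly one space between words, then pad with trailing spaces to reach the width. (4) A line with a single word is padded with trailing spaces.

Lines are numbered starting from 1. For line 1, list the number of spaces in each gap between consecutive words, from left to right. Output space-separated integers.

Line 1: ['code', 'heart', 'voice'] (min_width=16, slack=7)
Line 2: ['childhood', 'cherry', 'butter'] (min_width=23, slack=0)
Line 3: ['elephant', 'pepper', 'blue'] (min_width=20, slack=3)
Line 4: ['run', 'sweet', 'car', 'calendar'] (min_width=22, slack=1)
Line 5: ['wind', 'soft', 'owl', 'south', 'an'] (min_width=22, slack=1)
Line 6: ['who', 'are', 'bus'] (min_width=11, slack=12)

Answer: 5 4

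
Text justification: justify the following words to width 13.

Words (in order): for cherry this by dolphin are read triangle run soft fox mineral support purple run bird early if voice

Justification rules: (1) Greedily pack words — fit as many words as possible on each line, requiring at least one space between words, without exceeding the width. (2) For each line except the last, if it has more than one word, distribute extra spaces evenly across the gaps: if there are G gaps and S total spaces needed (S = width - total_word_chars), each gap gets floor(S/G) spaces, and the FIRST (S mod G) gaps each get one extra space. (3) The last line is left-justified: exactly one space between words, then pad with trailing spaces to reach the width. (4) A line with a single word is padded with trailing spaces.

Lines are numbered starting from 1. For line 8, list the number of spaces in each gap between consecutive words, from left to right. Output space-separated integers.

Line 1: ['for', 'cherry'] (min_width=10, slack=3)
Line 2: ['this', 'by'] (min_width=7, slack=6)
Line 3: ['dolphin', 'are'] (min_width=11, slack=2)
Line 4: ['read', 'triangle'] (min_width=13, slack=0)
Line 5: ['run', 'soft', 'fox'] (min_width=12, slack=1)
Line 6: ['mineral'] (min_width=7, slack=6)
Line 7: ['support'] (min_width=7, slack=6)
Line 8: ['purple', 'run'] (min_width=10, slack=3)
Line 9: ['bird', 'early', 'if'] (min_width=13, slack=0)
Line 10: ['voice'] (min_width=5, slack=8)

Answer: 4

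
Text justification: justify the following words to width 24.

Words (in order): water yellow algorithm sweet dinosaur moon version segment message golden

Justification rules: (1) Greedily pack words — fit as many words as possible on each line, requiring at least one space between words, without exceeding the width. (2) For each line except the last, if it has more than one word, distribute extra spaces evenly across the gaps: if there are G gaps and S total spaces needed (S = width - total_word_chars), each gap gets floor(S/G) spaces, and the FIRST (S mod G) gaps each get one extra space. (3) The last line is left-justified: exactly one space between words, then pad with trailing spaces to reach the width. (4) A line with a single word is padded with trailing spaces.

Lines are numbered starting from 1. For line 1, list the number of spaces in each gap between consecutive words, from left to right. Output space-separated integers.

Line 1: ['water', 'yellow', 'algorithm'] (min_width=22, slack=2)
Line 2: ['sweet', 'dinosaur', 'moon'] (min_width=19, slack=5)
Line 3: ['version', 'segment', 'message'] (min_width=23, slack=1)
Line 4: ['golden'] (min_width=6, slack=18)

Answer: 2 2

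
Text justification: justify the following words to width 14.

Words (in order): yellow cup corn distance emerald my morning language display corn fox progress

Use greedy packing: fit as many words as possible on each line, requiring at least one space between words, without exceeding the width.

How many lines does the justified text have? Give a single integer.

Line 1: ['yellow', 'cup'] (min_width=10, slack=4)
Line 2: ['corn', 'distance'] (min_width=13, slack=1)
Line 3: ['emerald', 'my'] (min_width=10, slack=4)
Line 4: ['morning'] (min_width=7, slack=7)
Line 5: ['language'] (min_width=8, slack=6)
Line 6: ['display', 'corn'] (min_width=12, slack=2)
Line 7: ['fox', 'progress'] (min_width=12, slack=2)
Total lines: 7

Answer: 7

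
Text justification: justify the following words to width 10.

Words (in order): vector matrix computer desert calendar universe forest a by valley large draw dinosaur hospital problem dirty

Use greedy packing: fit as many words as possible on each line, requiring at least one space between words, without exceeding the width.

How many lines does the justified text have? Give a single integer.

Line 1: ['vector'] (min_width=6, slack=4)
Line 2: ['matrix'] (min_width=6, slack=4)
Line 3: ['computer'] (min_width=8, slack=2)
Line 4: ['desert'] (min_width=6, slack=4)
Line 5: ['calendar'] (min_width=8, slack=2)
Line 6: ['universe'] (min_width=8, slack=2)
Line 7: ['forest', 'a'] (min_width=8, slack=2)
Line 8: ['by', 'valley'] (min_width=9, slack=1)
Line 9: ['large', 'draw'] (min_width=10, slack=0)
Line 10: ['dinosaur'] (min_width=8, slack=2)
Line 11: ['hospital'] (min_width=8, slack=2)
Line 12: ['problem'] (min_width=7, slack=3)
Line 13: ['dirty'] (min_width=5, slack=5)
Total lines: 13

Answer: 13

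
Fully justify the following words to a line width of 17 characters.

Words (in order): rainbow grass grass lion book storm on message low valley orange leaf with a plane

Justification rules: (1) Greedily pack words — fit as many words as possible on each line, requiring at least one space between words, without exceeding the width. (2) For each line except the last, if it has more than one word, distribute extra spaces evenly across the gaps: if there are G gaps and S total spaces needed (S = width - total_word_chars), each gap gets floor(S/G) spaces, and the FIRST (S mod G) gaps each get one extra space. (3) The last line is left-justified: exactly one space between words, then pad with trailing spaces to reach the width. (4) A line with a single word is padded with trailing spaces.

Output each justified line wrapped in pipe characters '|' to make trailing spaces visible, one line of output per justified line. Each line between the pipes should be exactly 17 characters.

Line 1: ['rainbow', 'grass'] (min_width=13, slack=4)
Line 2: ['grass', 'lion', 'book'] (min_width=15, slack=2)
Line 3: ['storm', 'on', 'message'] (min_width=16, slack=1)
Line 4: ['low', 'valley', 'orange'] (min_width=17, slack=0)
Line 5: ['leaf', 'with', 'a', 'plane'] (min_width=17, slack=0)

Answer: |rainbow     grass|
|grass  lion  book|
|storm  on message|
|low valley orange|
|leaf with a plane|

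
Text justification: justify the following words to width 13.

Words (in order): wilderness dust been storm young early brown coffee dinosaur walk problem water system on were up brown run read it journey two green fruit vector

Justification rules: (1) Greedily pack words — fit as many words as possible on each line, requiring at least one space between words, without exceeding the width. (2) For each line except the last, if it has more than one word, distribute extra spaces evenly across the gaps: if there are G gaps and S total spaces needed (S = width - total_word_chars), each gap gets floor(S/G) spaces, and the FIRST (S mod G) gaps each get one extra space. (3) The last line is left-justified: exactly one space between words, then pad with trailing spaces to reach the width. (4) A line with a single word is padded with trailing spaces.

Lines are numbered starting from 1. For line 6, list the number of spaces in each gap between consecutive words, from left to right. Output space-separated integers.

Answer: 1

Derivation:
Line 1: ['wilderness'] (min_width=10, slack=3)
Line 2: ['dust', 'been'] (min_width=9, slack=4)
Line 3: ['storm', 'young'] (min_width=11, slack=2)
Line 4: ['early', 'brown'] (min_width=11, slack=2)
Line 5: ['coffee'] (min_width=6, slack=7)
Line 6: ['dinosaur', 'walk'] (min_width=13, slack=0)
Line 7: ['problem', 'water'] (min_width=13, slack=0)
Line 8: ['system', 'on'] (min_width=9, slack=4)
Line 9: ['were', 'up', 'brown'] (min_width=13, slack=0)
Line 10: ['run', 'read', 'it'] (min_width=11, slack=2)
Line 11: ['journey', 'two'] (min_width=11, slack=2)
Line 12: ['green', 'fruit'] (min_width=11, slack=2)
Line 13: ['vector'] (min_width=6, slack=7)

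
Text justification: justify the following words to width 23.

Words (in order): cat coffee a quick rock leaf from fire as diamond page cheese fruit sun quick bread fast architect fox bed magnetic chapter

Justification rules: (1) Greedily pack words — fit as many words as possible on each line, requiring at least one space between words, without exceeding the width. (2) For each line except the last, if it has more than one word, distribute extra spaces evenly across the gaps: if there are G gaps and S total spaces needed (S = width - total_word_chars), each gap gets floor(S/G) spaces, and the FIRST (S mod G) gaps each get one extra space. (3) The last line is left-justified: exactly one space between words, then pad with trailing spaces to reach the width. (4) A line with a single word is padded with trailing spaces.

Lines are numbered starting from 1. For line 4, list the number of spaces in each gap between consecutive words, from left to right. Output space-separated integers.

Answer: 2 2 1

Derivation:
Line 1: ['cat', 'coffee', 'a', 'quick', 'rock'] (min_width=23, slack=0)
Line 2: ['leaf', 'from', 'fire', 'as'] (min_width=17, slack=6)
Line 3: ['diamond', 'page', 'cheese'] (min_width=19, slack=4)
Line 4: ['fruit', 'sun', 'quick', 'bread'] (min_width=21, slack=2)
Line 5: ['fast', 'architect', 'fox', 'bed'] (min_width=22, slack=1)
Line 6: ['magnetic', 'chapter'] (min_width=16, slack=7)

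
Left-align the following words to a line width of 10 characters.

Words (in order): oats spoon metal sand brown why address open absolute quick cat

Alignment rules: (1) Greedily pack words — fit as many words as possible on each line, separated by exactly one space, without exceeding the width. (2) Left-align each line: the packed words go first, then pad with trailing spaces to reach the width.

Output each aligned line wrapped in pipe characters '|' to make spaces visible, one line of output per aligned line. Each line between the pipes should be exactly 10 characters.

Answer: |oats spoon|
|metal sand|
|brown why |
|address   |
|open      |
|absolute  |
|quick cat |

Derivation:
Line 1: ['oats', 'spoon'] (min_width=10, slack=0)
Line 2: ['metal', 'sand'] (min_width=10, slack=0)
Line 3: ['brown', 'why'] (min_width=9, slack=1)
Line 4: ['address'] (min_width=7, slack=3)
Line 5: ['open'] (min_width=4, slack=6)
Line 6: ['absolute'] (min_width=8, slack=2)
Line 7: ['quick', 'cat'] (min_width=9, slack=1)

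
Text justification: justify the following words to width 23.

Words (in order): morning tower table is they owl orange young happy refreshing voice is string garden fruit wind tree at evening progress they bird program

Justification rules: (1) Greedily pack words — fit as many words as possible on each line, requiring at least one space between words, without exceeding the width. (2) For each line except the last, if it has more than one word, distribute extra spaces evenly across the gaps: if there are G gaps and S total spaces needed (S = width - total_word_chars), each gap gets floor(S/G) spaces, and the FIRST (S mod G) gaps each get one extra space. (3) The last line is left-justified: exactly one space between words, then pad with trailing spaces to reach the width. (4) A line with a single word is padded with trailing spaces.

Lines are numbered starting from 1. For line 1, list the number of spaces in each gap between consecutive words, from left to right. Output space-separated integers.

Line 1: ['morning', 'tower', 'table', 'is'] (min_width=22, slack=1)
Line 2: ['they', 'owl', 'orange', 'young'] (min_width=21, slack=2)
Line 3: ['happy', 'refreshing', 'voice'] (min_width=22, slack=1)
Line 4: ['is', 'string', 'garden', 'fruit'] (min_width=22, slack=1)
Line 5: ['wind', 'tree', 'at', 'evening'] (min_width=20, slack=3)
Line 6: ['progress', 'they', 'bird'] (min_width=18, slack=5)
Line 7: ['program'] (min_width=7, slack=16)

Answer: 2 1 1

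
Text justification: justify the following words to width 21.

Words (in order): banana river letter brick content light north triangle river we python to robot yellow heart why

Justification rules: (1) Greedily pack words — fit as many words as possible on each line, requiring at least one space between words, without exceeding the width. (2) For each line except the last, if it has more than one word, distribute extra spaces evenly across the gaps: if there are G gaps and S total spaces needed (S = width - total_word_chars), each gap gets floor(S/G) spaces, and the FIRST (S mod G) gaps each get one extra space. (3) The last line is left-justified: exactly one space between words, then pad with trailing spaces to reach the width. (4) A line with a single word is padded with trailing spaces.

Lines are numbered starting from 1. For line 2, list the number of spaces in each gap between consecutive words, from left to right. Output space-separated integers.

Answer: 2 2

Derivation:
Line 1: ['banana', 'river', 'letter'] (min_width=19, slack=2)
Line 2: ['brick', 'content', 'light'] (min_width=19, slack=2)
Line 3: ['north', 'triangle', 'river'] (min_width=20, slack=1)
Line 4: ['we', 'python', 'to', 'robot'] (min_width=18, slack=3)
Line 5: ['yellow', 'heart', 'why'] (min_width=16, slack=5)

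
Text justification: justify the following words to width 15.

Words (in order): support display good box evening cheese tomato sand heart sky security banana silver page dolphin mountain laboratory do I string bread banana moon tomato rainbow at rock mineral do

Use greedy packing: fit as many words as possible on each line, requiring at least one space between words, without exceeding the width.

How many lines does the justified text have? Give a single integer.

Answer: 15

Derivation:
Line 1: ['support', 'display'] (min_width=15, slack=0)
Line 2: ['good', 'box'] (min_width=8, slack=7)
Line 3: ['evening', 'cheese'] (min_width=14, slack=1)
Line 4: ['tomato', 'sand'] (min_width=11, slack=4)
Line 5: ['heart', 'sky'] (min_width=9, slack=6)
Line 6: ['security', 'banana'] (min_width=15, slack=0)
Line 7: ['silver', 'page'] (min_width=11, slack=4)
Line 8: ['dolphin'] (min_width=7, slack=8)
Line 9: ['mountain'] (min_width=8, slack=7)
Line 10: ['laboratory', 'do', 'I'] (min_width=15, slack=0)
Line 11: ['string', 'bread'] (min_width=12, slack=3)
Line 12: ['banana', 'moon'] (min_width=11, slack=4)
Line 13: ['tomato', 'rainbow'] (min_width=14, slack=1)
Line 14: ['at', 'rock', 'mineral'] (min_width=15, slack=0)
Line 15: ['do'] (min_width=2, slack=13)
Total lines: 15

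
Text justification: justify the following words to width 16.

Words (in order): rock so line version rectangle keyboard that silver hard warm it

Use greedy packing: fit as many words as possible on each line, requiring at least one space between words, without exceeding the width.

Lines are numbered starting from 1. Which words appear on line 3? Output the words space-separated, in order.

Answer: rectangle

Derivation:
Line 1: ['rock', 'so', 'line'] (min_width=12, slack=4)
Line 2: ['version'] (min_width=7, slack=9)
Line 3: ['rectangle'] (min_width=9, slack=7)
Line 4: ['keyboard', 'that'] (min_width=13, slack=3)
Line 5: ['silver', 'hard', 'warm'] (min_width=16, slack=0)
Line 6: ['it'] (min_width=2, slack=14)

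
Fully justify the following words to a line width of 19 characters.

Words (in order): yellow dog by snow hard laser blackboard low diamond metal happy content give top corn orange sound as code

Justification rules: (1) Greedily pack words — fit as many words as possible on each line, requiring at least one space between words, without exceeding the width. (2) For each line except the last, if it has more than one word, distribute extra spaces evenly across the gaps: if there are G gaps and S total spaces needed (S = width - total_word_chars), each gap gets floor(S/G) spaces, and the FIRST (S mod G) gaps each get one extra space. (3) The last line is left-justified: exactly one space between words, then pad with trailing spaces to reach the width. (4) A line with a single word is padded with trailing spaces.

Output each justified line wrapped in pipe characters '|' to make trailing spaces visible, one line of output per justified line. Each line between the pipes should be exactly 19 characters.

Line 1: ['yellow', 'dog', 'by', 'snow'] (min_width=18, slack=1)
Line 2: ['hard', 'laser'] (min_width=10, slack=9)
Line 3: ['blackboard', 'low'] (min_width=14, slack=5)
Line 4: ['diamond', 'metal', 'happy'] (min_width=19, slack=0)
Line 5: ['content', 'give', 'top'] (min_width=16, slack=3)
Line 6: ['corn', 'orange', 'sound'] (min_width=17, slack=2)
Line 7: ['as', 'code'] (min_width=7, slack=12)

Answer: |yellow  dog by snow|
|hard          laser|
|blackboard      low|
|diamond metal happy|
|content   give  top|
|corn  orange  sound|
|as code            |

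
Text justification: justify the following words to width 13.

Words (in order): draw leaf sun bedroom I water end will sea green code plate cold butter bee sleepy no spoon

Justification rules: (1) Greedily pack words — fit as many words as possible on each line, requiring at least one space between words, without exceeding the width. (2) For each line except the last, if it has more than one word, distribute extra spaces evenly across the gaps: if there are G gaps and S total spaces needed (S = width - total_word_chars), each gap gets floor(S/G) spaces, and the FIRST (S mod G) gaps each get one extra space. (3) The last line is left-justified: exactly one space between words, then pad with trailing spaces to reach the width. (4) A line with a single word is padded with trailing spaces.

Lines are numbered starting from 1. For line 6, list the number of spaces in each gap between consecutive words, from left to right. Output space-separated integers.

Answer: 4

Derivation:
Line 1: ['draw', 'leaf', 'sun'] (min_width=13, slack=0)
Line 2: ['bedroom', 'I'] (min_width=9, slack=4)
Line 3: ['water', 'end'] (min_width=9, slack=4)
Line 4: ['will', 'sea'] (min_width=8, slack=5)
Line 5: ['green', 'code'] (min_width=10, slack=3)
Line 6: ['plate', 'cold'] (min_width=10, slack=3)
Line 7: ['butter', 'bee'] (min_width=10, slack=3)
Line 8: ['sleepy', 'no'] (min_width=9, slack=4)
Line 9: ['spoon'] (min_width=5, slack=8)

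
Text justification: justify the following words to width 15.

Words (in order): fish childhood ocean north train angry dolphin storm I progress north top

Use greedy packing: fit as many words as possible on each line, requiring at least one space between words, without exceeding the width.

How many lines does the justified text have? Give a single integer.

Line 1: ['fish', 'childhood'] (min_width=14, slack=1)
Line 2: ['ocean', 'north'] (min_width=11, slack=4)
Line 3: ['train', 'angry'] (min_width=11, slack=4)
Line 4: ['dolphin', 'storm', 'I'] (min_width=15, slack=0)
Line 5: ['progress', 'north'] (min_width=14, slack=1)
Line 6: ['top'] (min_width=3, slack=12)
Total lines: 6

Answer: 6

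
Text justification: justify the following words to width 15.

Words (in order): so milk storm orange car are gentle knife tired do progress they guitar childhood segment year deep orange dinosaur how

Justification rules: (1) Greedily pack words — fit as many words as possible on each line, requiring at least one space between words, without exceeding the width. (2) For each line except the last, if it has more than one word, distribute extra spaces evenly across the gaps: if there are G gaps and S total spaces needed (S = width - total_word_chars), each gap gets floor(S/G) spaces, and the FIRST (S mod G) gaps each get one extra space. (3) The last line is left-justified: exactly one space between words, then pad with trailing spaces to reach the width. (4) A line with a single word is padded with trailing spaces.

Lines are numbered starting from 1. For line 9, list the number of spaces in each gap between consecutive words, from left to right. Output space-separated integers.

Answer: 5

Derivation:
Line 1: ['so', 'milk', 'storm'] (min_width=13, slack=2)
Line 2: ['orange', 'car', 'are'] (min_width=14, slack=1)
Line 3: ['gentle', 'knife'] (min_width=12, slack=3)
Line 4: ['tired', 'do'] (min_width=8, slack=7)
Line 5: ['progress', 'they'] (min_width=13, slack=2)
Line 6: ['guitar'] (min_width=6, slack=9)
Line 7: ['childhood'] (min_width=9, slack=6)
Line 8: ['segment', 'year'] (min_width=12, slack=3)
Line 9: ['deep', 'orange'] (min_width=11, slack=4)
Line 10: ['dinosaur', 'how'] (min_width=12, slack=3)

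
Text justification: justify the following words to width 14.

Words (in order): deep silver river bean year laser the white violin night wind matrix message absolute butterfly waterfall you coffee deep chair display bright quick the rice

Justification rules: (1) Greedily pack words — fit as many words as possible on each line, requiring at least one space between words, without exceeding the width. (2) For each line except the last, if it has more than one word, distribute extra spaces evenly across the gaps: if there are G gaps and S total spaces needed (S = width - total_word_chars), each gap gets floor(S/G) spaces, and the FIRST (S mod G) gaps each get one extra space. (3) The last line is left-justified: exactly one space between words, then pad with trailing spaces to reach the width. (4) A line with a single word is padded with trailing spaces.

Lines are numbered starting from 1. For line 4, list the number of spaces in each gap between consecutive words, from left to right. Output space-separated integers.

Line 1: ['deep', 'silver'] (min_width=11, slack=3)
Line 2: ['river', 'bean'] (min_width=10, slack=4)
Line 3: ['year', 'laser', 'the'] (min_width=14, slack=0)
Line 4: ['white', 'violin'] (min_width=12, slack=2)
Line 5: ['night', 'wind'] (min_width=10, slack=4)
Line 6: ['matrix', 'message'] (min_width=14, slack=0)
Line 7: ['absolute'] (min_width=8, slack=6)
Line 8: ['butterfly'] (min_width=9, slack=5)
Line 9: ['waterfall', 'you'] (min_width=13, slack=1)
Line 10: ['coffee', 'deep'] (min_width=11, slack=3)
Line 11: ['chair', 'display'] (min_width=13, slack=1)
Line 12: ['bright', 'quick'] (min_width=12, slack=2)
Line 13: ['the', 'rice'] (min_width=8, slack=6)

Answer: 3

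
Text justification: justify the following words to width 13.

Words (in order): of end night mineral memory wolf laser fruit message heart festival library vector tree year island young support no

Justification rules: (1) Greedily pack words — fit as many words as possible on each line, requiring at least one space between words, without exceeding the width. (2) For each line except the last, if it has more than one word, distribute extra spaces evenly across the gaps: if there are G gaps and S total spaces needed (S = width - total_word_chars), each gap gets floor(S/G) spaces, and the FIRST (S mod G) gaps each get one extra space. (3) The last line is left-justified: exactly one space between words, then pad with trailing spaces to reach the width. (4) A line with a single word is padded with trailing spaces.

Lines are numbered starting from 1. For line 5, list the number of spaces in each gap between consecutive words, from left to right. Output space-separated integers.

Line 1: ['of', 'end', 'night'] (min_width=12, slack=1)
Line 2: ['mineral'] (min_width=7, slack=6)
Line 3: ['memory', 'wolf'] (min_width=11, slack=2)
Line 4: ['laser', 'fruit'] (min_width=11, slack=2)
Line 5: ['message', 'heart'] (min_width=13, slack=0)
Line 6: ['festival'] (min_width=8, slack=5)
Line 7: ['library'] (min_width=7, slack=6)
Line 8: ['vector', 'tree'] (min_width=11, slack=2)
Line 9: ['year', 'island'] (min_width=11, slack=2)
Line 10: ['young', 'support'] (min_width=13, slack=0)
Line 11: ['no'] (min_width=2, slack=11)

Answer: 1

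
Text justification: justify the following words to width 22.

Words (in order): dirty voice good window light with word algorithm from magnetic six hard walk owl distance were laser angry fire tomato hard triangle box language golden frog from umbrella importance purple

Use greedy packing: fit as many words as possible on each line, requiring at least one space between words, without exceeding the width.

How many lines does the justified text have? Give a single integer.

Line 1: ['dirty', 'voice', 'good'] (min_width=16, slack=6)
Line 2: ['window', 'light', 'with', 'word'] (min_width=22, slack=0)
Line 3: ['algorithm', 'from'] (min_width=14, slack=8)
Line 4: ['magnetic', 'six', 'hard', 'walk'] (min_width=22, slack=0)
Line 5: ['owl', 'distance', 'were'] (min_width=17, slack=5)
Line 6: ['laser', 'angry', 'fire'] (min_width=16, slack=6)
Line 7: ['tomato', 'hard', 'triangle'] (min_width=20, slack=2)
Line 8: ['box', 'language', 'golden'] (min_width=19, slack=3)
Line 9: ['frog', 'from', 'umbrella'] (min_width=18, slack=4)
Line 10: ['importance', 'purple'] (min_width=17, slack=5)
Total lines: 10

Answer: 10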